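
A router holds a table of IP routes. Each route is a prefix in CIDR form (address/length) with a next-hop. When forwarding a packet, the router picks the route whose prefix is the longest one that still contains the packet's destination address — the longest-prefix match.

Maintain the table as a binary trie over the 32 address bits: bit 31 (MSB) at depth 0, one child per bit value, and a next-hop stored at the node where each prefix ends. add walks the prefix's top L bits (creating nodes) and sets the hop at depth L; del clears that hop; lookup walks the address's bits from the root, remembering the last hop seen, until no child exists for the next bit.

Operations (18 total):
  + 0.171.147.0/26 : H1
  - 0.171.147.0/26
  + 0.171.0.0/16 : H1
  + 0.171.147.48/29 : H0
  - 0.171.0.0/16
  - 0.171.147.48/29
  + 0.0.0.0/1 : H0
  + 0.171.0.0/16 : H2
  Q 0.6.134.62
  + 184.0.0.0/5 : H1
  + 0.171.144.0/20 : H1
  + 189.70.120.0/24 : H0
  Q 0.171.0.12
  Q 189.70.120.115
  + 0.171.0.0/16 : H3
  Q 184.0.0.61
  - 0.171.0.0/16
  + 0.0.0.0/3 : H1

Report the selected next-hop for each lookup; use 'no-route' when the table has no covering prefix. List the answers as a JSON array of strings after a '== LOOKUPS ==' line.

Trace:
  + 0.171.147.0/26 (H1) depth=26
  del 0.171.147.0/26 (clear depth 26)
  + 0.171.0.0/16 (H1) depth=16
  + 0.171.147.48/29 (H0) depth=29
  del 0.171.0.0/16 (clear depth 16)
  del 0.171.147.48/29 (clear depth 29)
  + 0.0.0.0/1 (H0) depth=1
  + 0.171.0.0/16 (H2) depth=16
  lookup 0.6.134.62: bits 00000000 walk d0:-→d1:H0→d2:-→d3:-→d4:-→d5:-→d6:-→d7:-→d8:- -> H0
  + 184.0.0.0/5 (H1) depth=5
  + 0.171.144.0/20 (H1) depth=20
  + 189.70.120.0/24 (H0) depth=24
  lookup 0.171.0.12: bits 0000000010101011 walk d0:-→d1:H0→d2:-→d3:-→d4:-→d5:-→d6:-→d7:-→d8:-→d9:-→d10:-→d11:-→d12:-→d13:-→d14:-→d15:-→d16:H2 -> H2
  lookup 189.70.120.115: bits 101111010100011001111000 walk d0:-→d1:-→d2:-→d3:-→d4:-→d5:H1→d6:-→d7:-→d8:-→d9:-→d10:-→d11:-→d12:-→d13:-→d14:-→d15:-→d16:-→d17:-→d18:-→d19:-→d20:-→d21:-→d22:-→d23:-→d24:H0 -> H0
  + 0.171.0.0/16 (H3) depth=16
  lookup 184.0.0.61: bits 10111 walk d0:-→d1:-→d2:-→d3:-→d4:-→d5:H1 -> H1
  del 0.171.0.0/16 (clear depth 16)
  + 0.0.0.0/3 (H1) depth=3

== LOOKUPS ==
["H0","H2","H0","H1"]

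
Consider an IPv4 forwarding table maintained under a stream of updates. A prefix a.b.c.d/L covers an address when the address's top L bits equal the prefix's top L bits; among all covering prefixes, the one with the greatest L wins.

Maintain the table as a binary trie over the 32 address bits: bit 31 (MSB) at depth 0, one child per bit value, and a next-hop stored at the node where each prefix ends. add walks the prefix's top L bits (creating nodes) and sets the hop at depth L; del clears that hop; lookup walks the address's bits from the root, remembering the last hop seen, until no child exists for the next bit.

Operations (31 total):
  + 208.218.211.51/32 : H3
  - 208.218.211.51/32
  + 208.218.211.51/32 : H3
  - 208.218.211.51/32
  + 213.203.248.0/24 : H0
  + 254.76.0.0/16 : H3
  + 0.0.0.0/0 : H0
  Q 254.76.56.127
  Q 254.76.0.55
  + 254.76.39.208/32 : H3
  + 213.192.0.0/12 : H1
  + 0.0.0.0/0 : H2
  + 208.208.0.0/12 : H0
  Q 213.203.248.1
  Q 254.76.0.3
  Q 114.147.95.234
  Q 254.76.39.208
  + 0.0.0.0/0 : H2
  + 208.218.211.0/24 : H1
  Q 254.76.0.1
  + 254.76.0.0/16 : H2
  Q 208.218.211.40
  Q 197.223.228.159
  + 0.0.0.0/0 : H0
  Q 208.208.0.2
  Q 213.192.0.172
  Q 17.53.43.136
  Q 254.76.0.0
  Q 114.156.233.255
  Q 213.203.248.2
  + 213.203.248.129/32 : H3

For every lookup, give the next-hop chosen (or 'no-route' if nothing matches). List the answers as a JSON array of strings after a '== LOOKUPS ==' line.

Process each operation:
  add 208.218.211.51/32 -> H3 at depth 32
  del 208.218.211.51/32 (clear depth 32)
  add 208.218.211.51/32 -> H3 at depth 32
  del 208.218.211.51/32 (clear depth 32)
  add 213.203.248.0/24 -> H0 at depth 24
  add 254.76.0.0/16 -> H3 at depth 16
  add 0.0.0.0/0 -> H0 at depth 0
  Q 254.76.56.127: descend 1111111001001100 ; hops seen [H0,H3] ; pick H3
  Q 254.76.0.55: descend 1111111001001100 ; hops seen [H0,H3] ; pick H3
  add 254.76.39.208/32 -> H3 at depth 32
  add 213.192.0.0/12 -> H1 at depth 12
  add 0.0.0.0/0 -> H2 at depth 0
  add 208.208.0.0/12 -> H0 at depth 12
  Q 213.203.248.1: descend 110101011100101111111000 ; hops seen [H2,H1,H0] ; pick H0
  Q 254.76.0.3: descend 111111100100110000 ; hops seen [H2,H3] ; pick H3
  Q 114.147.95.234: descend ε ; hops seen [H2] ; pick H2
  Q 254.76.39.208: descend 11111110010011000010011111010000 ; hops seen [H2,H3,H3] ; pick H3
  add 0.0.0.0/0 -> H2 at depth 0
  add 208.218.211.0/24 -> H1 at depth 24
  Q 254.76.0.1: descend 111111100100110000 ; hops seen [H2,H3] ; pick H3
  add 254.76.0.0/16 -> H2 at depth 16
  Q 208.218.211.40: descend 110100001101101011010011001 ; hops seen [H2,H0,H1] ; pick H1
  Q 197.223.228.159: descend 110 ; hops seen [H2] ; pick H2
  add 0.0.0.0/0 -> H0 at depth 0
  Q 208.208.0.2: descend 110100001101 ; hops seen [H0,H0] ; pick H0
  Q 213.192.0.172: descend 110101011100 ; hops seen [H0,H1] ; pick H1
  Q 17.53.43.136: descend ε ; hops seen [H0] ; pick H0
  Q 254.76.0.0: descend 111111100100110000 ; hops seen [H0,H2] ; pick H2
  Q 114.156.233.255: descend ε ; hops seen [H0] ; pick H0
  Q 213.203.248.2: descend 110101011100101111111000 ; hops seen [H0,H1,H0] ; pick H0
  add 213.203.248.129/32 -> H3 at depth 32

== LOOKUPS ==
["H3","H3","H0","H3","H2","H3","H3","H1","H2","H0","H1","H0","H2","H0","H0"]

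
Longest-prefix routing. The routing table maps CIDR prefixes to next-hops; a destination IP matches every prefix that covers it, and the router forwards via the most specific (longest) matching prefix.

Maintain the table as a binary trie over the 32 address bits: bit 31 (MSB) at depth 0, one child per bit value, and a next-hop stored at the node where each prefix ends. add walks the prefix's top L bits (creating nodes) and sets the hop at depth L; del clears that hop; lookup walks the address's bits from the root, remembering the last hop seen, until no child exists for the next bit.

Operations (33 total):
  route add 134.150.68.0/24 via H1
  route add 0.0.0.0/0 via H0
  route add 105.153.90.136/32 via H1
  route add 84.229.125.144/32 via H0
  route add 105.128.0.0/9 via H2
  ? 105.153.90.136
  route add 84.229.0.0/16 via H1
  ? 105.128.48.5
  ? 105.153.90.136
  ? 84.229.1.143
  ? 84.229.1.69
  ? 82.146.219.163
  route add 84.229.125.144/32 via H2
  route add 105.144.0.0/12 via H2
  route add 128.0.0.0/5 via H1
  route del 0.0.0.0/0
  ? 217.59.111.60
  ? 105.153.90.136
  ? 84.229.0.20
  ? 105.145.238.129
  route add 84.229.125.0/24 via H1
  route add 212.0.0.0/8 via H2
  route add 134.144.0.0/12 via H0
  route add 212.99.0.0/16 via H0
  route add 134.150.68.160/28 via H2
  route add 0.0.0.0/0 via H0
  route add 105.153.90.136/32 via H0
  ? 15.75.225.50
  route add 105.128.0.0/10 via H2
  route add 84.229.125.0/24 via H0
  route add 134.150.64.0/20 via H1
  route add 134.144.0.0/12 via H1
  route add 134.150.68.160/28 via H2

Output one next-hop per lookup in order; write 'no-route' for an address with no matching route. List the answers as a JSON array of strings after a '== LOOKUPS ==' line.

Apply in order:
  add 134.150.68.0/24 -> H1 at depth 24
  add 0.0.0.0/0 -> H0 at depth 0
  add 105.153.90.136/32 -> H1 at depth 32
  add 84.229.125.144/32 -> H0 at depth 32
  add 105.128.0.0/9 -> H2 at depth 9
  lookup 105.153.90.136: bits 01101001100110010101101010001000 walk d0:H0→d1:-→d2:-→d3:-→d4:-→d5:-→d6:-→d7:-→d8:-→d9:H2→d10:-→d11:-→d12:-→d13:-→d14:-→d15:-→d16:-→d17:-→d18:-→d19:-→d20:-→d21:-→d22:-→d23:-→d24:-→d25:-→d26:-→d27:-→d28:-→d29:-→d30:-→d31:-→d32:H1 -> H1
  add 84.229.0.0/16 -> H1 at depth 16
  lookup 105.128.48.5: bits 01101001100 walk d0:H0→d1:-→d2:-→d3:-→d4:-→d5:-→d6:-→d7:-→d8:-→d9:H2→d10:-→d11:- -> H2
  lookup 105.153.90.136: bits 01101001100110010101101010001000 walk d0:H0→d1:-→d2:-→d3:-→d4:-→d5:-→d6:-→d7:-→d8:-→d9:H2→d10:-→d11:-→d12:-→d13:-→d14:-→d15:-→d16:-→d17:-→d18:-→d19:-→d20:-→d21:-→d22:-→d23:-→d24:-→d25:-→d26:-→d27:-→d28:-→d29:-→d30:-→d31:-→d32:H1 -> H1
  lookup 84.229.1.143: bits 01010100111001010 walk d0:H0→d1:-→d2:-→d3:-→d4:-→d5:-→d6:-→d7:-→d8:-→d9:-→d10:-→d11:-→d12:-→d13:-→d14:-→d15:-→d16:H1→d17:- -> H1
  lookup 84.229.1.69: bits 01010100111001010 walk d0:H0→d1:-→d2:-→d3:-→d4:-→d5:-→d6:-→d7:-→d8:-→d9:-→d10:-→d11:-→d12:-→d13:-→d14:-→d15:-→d16:H1→d17:- -> H1
  lookup 82.146.219.163: bits 01010 walk d0:H0→d1:-→d2:-→d3:-→d4:-→d5:- -> H0
  add 84.229.125.144/32 -> H2 at depth 32
  add 105.144.0.0/12 -> H2 at depth 12
  add 128.0.0.0/5 -> H1 at depth 5
  - 0.0.0.0/0 clear@0
  lookup 217.59.111.60: bits 1 walk d0:-→d1:- -> no-route
  lookup 105.153.90.136: bits 01101001100110010101101010001000 walk d0:-→d1:-→d2:-→d3:-→d4:-→d5:-→d6:-→d7:-→d8:-→d9:H2→d10:-→d11:-→d12:H2→d13:-→d14:-→d15:-→d16:-→d17:-→d18:-→d19:-→d20:-→d21:-→d22:-→d23:-→d24:-→d25:-→d26:-→d27:-→d28:-→d29:-→d30:-→d31:-→d32:H1 -> H1
  lookup 84.229.0.20: bits 01010100111001010 walk d0:-→d1:-→d2:-→d3:-→d4:-→d5:-→d6:-→d7:-→d8:-→d9:-→d10:-→d11:-→d12:-→d13:-→d14:-→d15:-→d16:H1→d17:- -> H1
  lookup 105.145.238.129: bits 011010011001 walk d0:-→d1:-→d2:-→d3:-→d4:-→d5:-→d6:-→d7:-→d8:-→d9:H2→d10:-→d11:-→d12:H2 -> H2
  add 84.229.125.0/24 -> H1 at depth 24
  add 212.0.0.0/8 -> H2 at depth 8
  add 134.144.0.0/12 -> H0 at depth 12
  add 212.99.0.0/16 -> H0 at depth 16
  add 134.150.68.160/28 -> H2 at depth 28
  add 0.0.0.0/0 -> H0 at depth 0
  add 105.153.90.136/32 -> H0 at depth 32
  lookup 15.75.225.50: bits 0 walk d0:H0→d1:- -> H0
  add 105.128.0.0/10 -> H2 at depth 10
  add 84.229.125.0/24 -> H0 at depth 24
  add 134.150.64.0/20 -> H1 at depth 20
  add 134.144.0.0/12 -> H1 at depth 12
  add 134.150.68.160/28 -> H2 at depth 28

== LOOKUPS ==
["H1","H2","H1","H1","H1","H0","no-route","H1","H1","H2","H0"]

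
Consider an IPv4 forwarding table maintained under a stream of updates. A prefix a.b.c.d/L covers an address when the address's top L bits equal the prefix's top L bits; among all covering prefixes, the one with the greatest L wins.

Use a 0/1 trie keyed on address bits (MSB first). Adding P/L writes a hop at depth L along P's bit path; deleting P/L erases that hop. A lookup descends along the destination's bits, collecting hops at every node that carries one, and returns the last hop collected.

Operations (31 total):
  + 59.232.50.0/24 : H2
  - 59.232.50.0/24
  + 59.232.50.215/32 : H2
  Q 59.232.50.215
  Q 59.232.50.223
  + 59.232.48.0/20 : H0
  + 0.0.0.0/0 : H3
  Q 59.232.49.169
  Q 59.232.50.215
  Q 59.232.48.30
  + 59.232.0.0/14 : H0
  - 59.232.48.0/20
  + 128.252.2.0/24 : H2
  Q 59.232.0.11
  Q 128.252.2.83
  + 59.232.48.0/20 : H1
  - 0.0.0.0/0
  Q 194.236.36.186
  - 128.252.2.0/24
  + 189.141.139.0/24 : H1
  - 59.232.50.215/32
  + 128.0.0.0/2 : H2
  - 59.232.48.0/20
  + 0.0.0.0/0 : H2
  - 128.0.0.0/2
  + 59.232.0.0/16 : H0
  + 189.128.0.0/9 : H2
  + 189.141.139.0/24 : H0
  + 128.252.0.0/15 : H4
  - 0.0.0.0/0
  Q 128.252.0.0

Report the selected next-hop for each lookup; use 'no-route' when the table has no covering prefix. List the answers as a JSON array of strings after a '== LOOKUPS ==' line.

Apply in order:
  + 59.232.50.0/24 (H2) depth=24
  del 59.232.50.0/24 (clear depth 24)
  + 59.232.50.215/32 (H2) depth=32
  Q 59.232.50.215: descend 00111011111010000011001011010111 ; hops seen [H2] ; pick H2
  Q 59.232.50.223: descend 0011101111101000001100101101 ; hops seen [∅] ; pick no-route
  + 59.232.48.0/20 (H0) depth=20
  + 0.0.0.0/0 (H3) depth=0
  Q 59.232.49.169: descend 0011101111101000001100 ; hops seen [H3,H0] ; pick H0
  Q 59.232.50.215: descend 00111011111010000011001011010111 ; hops seen [H3,H0,H2] ; pick H2
  Q 59.232.48.30: descend 0011101111101000001100 ; hops seen [H3,H0] ; pick H0
  + 59.232.0.0/14 (H0) depth=14
  del 59.232.48.0/20 (clear depth 20)
  + 128.252.2.0/24 (H2) depth=24
  Q 59.232.0.11: descend 001110111110100000 ; hops seen [H3,H0] ; pick H0
  Q 128.252.2.83: descend 100000001111110000000010 ; hops seen [H3,H2] ; pick H2
  + 59.232.48.0/20 (H1) depth=20
  del 0.0.0.0/0 (clear depth 0)
  Q 194.236.36.186: descend 1 ; hops seen [∅] ; pick no-route
  del 128.252.2.0/24 (clear depth 24)
  + 189.141.139.0/24 (H1) depth=24
  del 59.232.50.215/32 (clear depth 32)
  + 128.0.0.0/2 (H2) depth=2
  del 59.232.48.0/20 (clear depth 20)
  + 0.0.0.0/0 (H2) depth=0
  del 128.0.0.0/2 (clear depth 2)
  + 59.232.0.0/16 (H0) depth=16
  + 189.128.0.0/9 (H2) depth=9
  + 189.141.139.0/24 (H0) depth=24
  + 128.252.0.0/15 (H4) depth=15
  del 0.0.0.0/0 (clear depth 0)
  Q 128.252.0.0: descend 1000000011111100000000 ; hops seen [H4] ; pick H4

== LOOKUPS ==
["H2","no-route","H0","H2","H0","H0","H2","no-route","H4"]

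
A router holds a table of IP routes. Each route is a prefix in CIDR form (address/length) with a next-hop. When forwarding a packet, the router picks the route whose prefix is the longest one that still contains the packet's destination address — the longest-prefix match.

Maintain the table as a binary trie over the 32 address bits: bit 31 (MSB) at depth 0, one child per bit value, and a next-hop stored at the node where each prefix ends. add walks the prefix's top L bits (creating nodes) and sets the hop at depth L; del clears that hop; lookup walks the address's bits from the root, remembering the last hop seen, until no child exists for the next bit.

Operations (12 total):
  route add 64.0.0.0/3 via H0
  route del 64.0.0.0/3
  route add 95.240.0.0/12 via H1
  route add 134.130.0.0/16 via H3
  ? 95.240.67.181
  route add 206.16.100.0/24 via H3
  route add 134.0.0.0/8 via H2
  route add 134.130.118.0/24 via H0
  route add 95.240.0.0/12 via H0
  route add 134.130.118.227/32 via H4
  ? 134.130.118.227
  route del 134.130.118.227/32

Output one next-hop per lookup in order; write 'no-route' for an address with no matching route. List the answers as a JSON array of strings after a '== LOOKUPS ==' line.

Apply in order:
  add 64.0.0.0/3 -> H0 at depth 3
  - 64.0.0.0/3 clear@3
  add 95.240.0.0/12 -> H1 at depth 12
  add 134.130.0.0/16 -> H3 at depth 16
  Q 95.240.67.181: descend 010111111111 ; hops seen [H1] ; pick H1
  add 206.16.100.0/24 -> H3 at depth 24
  add 134.0.0.0/8 -> H2 at depth 8
  add 134.130.118.0/24 -> H0 at depth 24
  add 95.240.0.0/12 -> H0 at depth 12
  add 134.130.118.227/32 -> H4 at depth 32
  Q 134.130.118.227: descend 10000110100000100111011011100011 ; hops seen [H2,H3,H0,H4] ; pick H4
  - 134.130.118.227/32 clear@32

== LOOKUPS ==
["H1","H4"]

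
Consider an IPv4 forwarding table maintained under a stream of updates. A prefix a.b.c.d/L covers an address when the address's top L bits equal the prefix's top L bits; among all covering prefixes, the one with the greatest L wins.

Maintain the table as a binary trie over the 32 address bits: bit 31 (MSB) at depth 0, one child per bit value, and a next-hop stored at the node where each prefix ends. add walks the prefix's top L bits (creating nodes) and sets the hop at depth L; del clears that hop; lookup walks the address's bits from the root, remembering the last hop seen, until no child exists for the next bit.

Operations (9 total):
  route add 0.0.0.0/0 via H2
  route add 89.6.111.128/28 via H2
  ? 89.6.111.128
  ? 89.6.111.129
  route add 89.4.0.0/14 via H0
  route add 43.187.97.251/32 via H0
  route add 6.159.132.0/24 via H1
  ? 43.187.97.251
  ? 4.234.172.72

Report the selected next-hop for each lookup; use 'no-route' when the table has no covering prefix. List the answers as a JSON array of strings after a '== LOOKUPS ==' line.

Apply in order:
  + 0.0.0.0/0 (H2) depth=0
  + 89.6.111.128/28 (H2) depth=28
  lookup 89.6.111.128: bits 0101100100000110011011111000 walk d0:H2→d1:-→d2:-→d3:-→d4:-→d5:-→d6:-→d7:-→d8:-→d9:-→d10:-→d11:-→d12:-→d13:-→d14:-→d15:-→d16:-→d17:-→d18:-→d19:-→d20:-→d21:-→d22:-→d23:-→d24:-→d25:-→d26:-→d27:-→d28:H2 -> H2
  lookup 89.6.111.129: bits 0101100100000110011011111000 walk d0:H2→d1:-→d2:-→d3:-→d4:-→d5:-→d6:-→d7:-→d8:-→d9:-→d10:-→d11:-→d12:-→d13:-→d14:-→d15:-→d16:-→d17:-→d18:-→d19:-→d20:-→d21:-→d22:-→d23:-→d24:-→d25:-→d26:-→d27:-→d28:H2 -> H2
  + 89.4.0.0/14 (H0) depth=14
  + 43.187.97.251/32 (H0) depth=32
  + 6.159.132.0/24 (H1) depth=24
  lookup 43.187.97.251: bits 00101011101110110110000111111011 walk d0:H2→d1:-→d2:-→d3:-→d4:-→d5:-→d6:-→d7:-→d8:-→d9:-→d10:-→d11:-→d12:-→d13:-→d14:-→d15:-→d16:-→d17:-→d18:-→d19:-→d20:-→d21:-→d22:-→d23:-→d24:-→d25:-→d26:-→d27:-→d28:-→d29:-→d30:-→d31:-→d32:H0 -> H0
  lookup 4.234.172.72: bits 000001 walk d0:H2→d1:-→d2:-→d3:-→d4:-→d5:-→d6:- -> H2

== LOOKUPS ==
["H2","H2","H0","H2"]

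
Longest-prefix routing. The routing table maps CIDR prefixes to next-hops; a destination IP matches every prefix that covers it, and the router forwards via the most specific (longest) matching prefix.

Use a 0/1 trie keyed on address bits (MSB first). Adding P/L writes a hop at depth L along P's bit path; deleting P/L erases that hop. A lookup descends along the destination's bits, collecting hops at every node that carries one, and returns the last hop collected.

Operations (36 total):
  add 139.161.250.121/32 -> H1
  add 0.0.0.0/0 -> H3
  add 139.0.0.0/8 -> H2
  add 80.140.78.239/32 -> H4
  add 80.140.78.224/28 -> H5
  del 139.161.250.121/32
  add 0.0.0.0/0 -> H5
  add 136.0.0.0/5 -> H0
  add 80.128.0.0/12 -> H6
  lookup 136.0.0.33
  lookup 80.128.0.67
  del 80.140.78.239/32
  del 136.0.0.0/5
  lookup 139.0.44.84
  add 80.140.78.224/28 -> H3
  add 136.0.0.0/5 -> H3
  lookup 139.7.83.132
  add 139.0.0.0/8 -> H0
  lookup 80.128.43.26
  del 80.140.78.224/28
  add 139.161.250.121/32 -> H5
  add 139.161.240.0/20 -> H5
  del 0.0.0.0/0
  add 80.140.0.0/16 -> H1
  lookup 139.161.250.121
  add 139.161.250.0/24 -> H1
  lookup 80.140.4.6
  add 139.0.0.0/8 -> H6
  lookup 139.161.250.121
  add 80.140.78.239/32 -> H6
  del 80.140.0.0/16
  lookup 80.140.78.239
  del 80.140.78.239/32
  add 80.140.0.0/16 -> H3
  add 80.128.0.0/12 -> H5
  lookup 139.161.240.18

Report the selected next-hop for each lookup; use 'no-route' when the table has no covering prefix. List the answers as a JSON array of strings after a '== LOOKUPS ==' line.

Process each operation:
  + 139.161.250.121/32 (H1) depth=32
  + 0.0.0.0/0 (H3) depth=0
  + 139.0.0.0/8 (H2) depth=8
  + 80.140.78.239/32 (H4) depth=32
  + 80.140.78.224/28 (H5) depth=28
  del 139.161.250.121/32 (clear depth 32)
  + 0.0.0.0/0 (H5) depth=0
  + 136.0.0.0/5 (H0) depth=5
  + 80.128.0.0/12 (H6) depth=12
  Q 136.0.0.33: descend 100010 ; hops seen [H5,H0] ; pick H0
  Q 80.128.0.67: descend 010100001000 ; hops seen [H5,H6] ; pick H6
  del 80.140.78.239/32 (clear depth 32)
  del 136.0.0.0/5 (clear depth 5)
  Q 139.0.44.84: descend 10001011 ; hops seen [H5,H2] ; pick H2
  + 80.140.78.224/28 (H3) depth=28
  + 136.0.0.0/5 (H3) depth=5
  Q 139.7.83.132: descend 10001011 ; hops seen [H5,H3,H2] ; pick H2
  + 139.0.0.0/8 (H0) depth=8
  Q 80.128.43.26: descend 010100001000 ; hops seen [H5,H6] ; pick H6
  del 80.140.78.224/28 (clear depth 28)
  + 139.161.250.121/32 (H5) depth=32
  + 139.161.240.0/20 (H5) depth=20
  del 0.0.0.0/0 (clear depth 0)
  + 80.140.0.0/16 (H1) depth=16
  Q 139.161.250.121: descend 10001011101000011111101001111001 ; hops seen [H3,H0,H5,H5] ; pick H5
  + 139.161.250.0/24 (H1) depth=24
  Q 80.140.4.6: descend 01010000100011000 ; hops seen [H6,H1] ; pick H1
  + 139.0.0.0/8 (H6) depth=8
  Q 139.161.250.121: descend 10001011101000011111101001111001 ; hops seen [H3,H6,H5,H1,H5] ; pick H5
  + 80.140.78.239/32 (H6) depth=32
  del 80.140.0.0/16 (clear depth 16)
  Q 80.140.78.239: descend 01010000100011000100111011101111 ; hops seen [H6,H6] ; pick H6
  del 80.140.78.239/32 (clear depth 32)
  + 80.140.0.0/16 (H3) depth=16
  + 80.128.0.0/12 (H5) depth=12
  Q 139.161.240.18: descend 10001011101000011111 ; hops seen [H3,H6,H5] ; pick H5

== LOOKUPS ==
["H0","H6","H2","H2","H6","H5","H1","H5","H6","H5"]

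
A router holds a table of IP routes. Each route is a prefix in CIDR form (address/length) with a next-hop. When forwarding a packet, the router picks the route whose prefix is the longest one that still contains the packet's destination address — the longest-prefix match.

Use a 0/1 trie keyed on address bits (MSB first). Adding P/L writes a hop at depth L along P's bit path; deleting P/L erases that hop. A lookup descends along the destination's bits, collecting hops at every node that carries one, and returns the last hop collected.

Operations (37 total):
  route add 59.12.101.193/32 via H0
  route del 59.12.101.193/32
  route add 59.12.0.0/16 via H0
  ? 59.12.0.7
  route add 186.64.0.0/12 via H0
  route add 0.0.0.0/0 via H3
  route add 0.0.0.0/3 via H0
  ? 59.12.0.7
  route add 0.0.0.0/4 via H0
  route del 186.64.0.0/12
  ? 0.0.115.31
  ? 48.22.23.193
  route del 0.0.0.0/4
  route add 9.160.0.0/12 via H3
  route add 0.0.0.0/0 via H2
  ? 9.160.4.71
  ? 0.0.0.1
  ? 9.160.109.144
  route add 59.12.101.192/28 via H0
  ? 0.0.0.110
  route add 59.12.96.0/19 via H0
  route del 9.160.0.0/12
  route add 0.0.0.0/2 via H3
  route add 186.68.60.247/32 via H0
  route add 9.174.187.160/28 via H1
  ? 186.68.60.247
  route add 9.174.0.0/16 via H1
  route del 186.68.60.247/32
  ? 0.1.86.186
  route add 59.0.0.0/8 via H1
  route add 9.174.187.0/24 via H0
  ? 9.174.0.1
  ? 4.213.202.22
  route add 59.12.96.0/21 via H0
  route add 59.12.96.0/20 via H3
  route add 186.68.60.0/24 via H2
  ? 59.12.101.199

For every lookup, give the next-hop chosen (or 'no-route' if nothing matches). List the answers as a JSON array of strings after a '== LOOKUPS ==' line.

Process each operation:
  + 59.12.101.193/32 (H0) depth=32
  del 59.12.101.193/32 (clear depth 32)
  + 59.12.0.0/16 (H0) depth=16
  ? 59.12.0.7  path d0:-→d1:-→d2:-→d3:-→d4:-→d5:-→d6:-→d7:-→d8:-→d9:-→d10:-→d11:-→d12:-→d13:-→d14:-→d15:-→d16:H0→d17:-  best=H0
  + 186.64.0.0/12 (H0) depth=12
  + 0.0.0.0/0 (H3) depth=0
  + 0.0.0.0/3 (H0) depth=3
  ? 59.12.0.7  path d0:H3→d1:-→d2:-→d3:-→d4:-→d5:-→d6:-→d7:-→d8:-→d9:-→d10:-→d11:-→d12:-→d13:-→d14:-→d15:-→d16:H0→d17:-  best=H0
  + 0.0.0.0/4 (H0) depth=4
  del 186.64.0.0/12 (clear depth 12)
  ? 0.0.115.31  path d0:H3→d1:-→d2:-→d3:H0→d4:H0  best=H0
  ? 48.22.23.193  path d0:H3→d1:-→d2:-→d3:-→d4:-  best=H3
  del 0.0.0.0/4 (clear depth 4)
  + 9.160.0.0/12 (H3) depth=12
  + 0.0.0.0/0 (H2) depth=0
  ? 9.160.4.71  path d0:H2→d1:-→d2:-→d3:H0→d4:-→d5:-→d6:-→d7:-→d8:-→d9:-→d10:-→d11:-→d12:H3  best=H3
  ? 0.0.0.1  path d0:H2→d1:-→d2:-→d3:H0→d4:-  best=H0
  ? 9.160.109.144  path d0:H2→d1:-→d2:-→d3:H0→d4:-→d5:-→d6:-→d7:-→d8:-→d9:-→d10:-→d11:-→d12:H3  best=H3
  + 59.12.101.192/28 (H0) depth=28
  ? 0.0.0.110  path d0:H2→d1:-→d2:-→d3:H0→d4:-  best=H0
  + 59.12.96.0/19 (H0) depth=19
  del 9.160.0.0/12 (clear depth 12)
  + 0.0.0.0/2 (H3) depth=2
  + 186.68.60.247/32 (H0) depth=32
  + 9.174.187.160/28 (H1) depth=28
  ? 186.68.60.247  path d0:H2→d1:-→d2:-→d3:-→d4:-→d5:-→d6:-→d7:-→d8:-→d9:-→d10:-→d11:-→d12:-→d13:-→d14:-→d15:-→d16:-→d17:-→d18:-→d19:-→d20:-→d21:-→d22:-→d23:-→d24:-→d25:-→d26:-→d27:-→d28:-→d29:-→d30:-→d31:-→d32:H0  best=H0
  + 9.174.0.0/16 (H1) depth=16
  del 186.68.60.247/32 (clear depth 32)
  ? 0.1.86.186  path d0:H2→d1:-→d2:H3→d3:H0→d4:-  best=H0
  + 59.0.0.0/8 (H1) depth=8
  + 9.174.187.0/24 (H0) depth=24
  ? 9.174.0.1  path d0:H2→d1:-→d2:H3→d3:H0→d4:-→d5:-→d6:-→d7:-→d8:-→d9:-→d10:-→d11:-→d12:-→d13:-→d14:-→d15:-→d16:H1  best=H1
  ? 4.213.202.22  path d0:H2→d1:-→d2:H3→d3:H0→d4:-  best=H0
  + 59.12.96.0/21 (H0) depth=21
  + 59.12.96.0/20 (H3) depth=20
  + 186.68.60.0/24 (H2) depth=24
  ? 59.12.101.199  path d0:H2→d1:-→d2:H3→d3:-→d4:-→d5:-→d6:-→d7:-→d8:H1→d9:-→d10:-→d11:-→d12:-→d13:-→d14:-→d15:-→d16:H0→d17:-→d18:-→d19:H0→d20:H3→d21:H0→d22:-→d23:-→d24:-→d25:-→d26:-→d27:-→d28:H0→d29:-  best=H0

== LOOKUPS ==
["H0","H0","H0","H3","H3","H0","H3","H0","H0","H0","H1","H0","H0"]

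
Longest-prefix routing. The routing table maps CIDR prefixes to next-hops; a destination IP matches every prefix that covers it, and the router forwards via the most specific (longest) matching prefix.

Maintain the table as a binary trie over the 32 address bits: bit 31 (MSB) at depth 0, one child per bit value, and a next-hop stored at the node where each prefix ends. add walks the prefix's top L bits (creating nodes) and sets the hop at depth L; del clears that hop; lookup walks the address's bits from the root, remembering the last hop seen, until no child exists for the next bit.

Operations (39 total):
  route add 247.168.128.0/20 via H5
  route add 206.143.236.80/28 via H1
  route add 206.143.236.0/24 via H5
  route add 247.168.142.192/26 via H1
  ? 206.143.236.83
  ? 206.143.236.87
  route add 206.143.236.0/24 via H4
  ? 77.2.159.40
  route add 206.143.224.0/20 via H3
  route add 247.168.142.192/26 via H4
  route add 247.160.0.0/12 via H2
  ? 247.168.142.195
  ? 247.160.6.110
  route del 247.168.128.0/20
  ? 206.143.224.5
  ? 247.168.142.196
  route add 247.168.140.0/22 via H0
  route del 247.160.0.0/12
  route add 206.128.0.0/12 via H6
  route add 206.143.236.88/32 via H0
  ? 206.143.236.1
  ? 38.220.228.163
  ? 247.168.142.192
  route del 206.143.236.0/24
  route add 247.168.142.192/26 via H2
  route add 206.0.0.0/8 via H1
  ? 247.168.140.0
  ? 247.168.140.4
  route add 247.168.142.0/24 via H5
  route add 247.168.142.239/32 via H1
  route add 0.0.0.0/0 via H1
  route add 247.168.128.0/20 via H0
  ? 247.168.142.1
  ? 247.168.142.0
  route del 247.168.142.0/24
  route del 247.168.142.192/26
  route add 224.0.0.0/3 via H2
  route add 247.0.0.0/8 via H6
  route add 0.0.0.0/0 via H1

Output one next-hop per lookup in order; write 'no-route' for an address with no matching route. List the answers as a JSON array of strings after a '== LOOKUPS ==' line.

Apply in order:
  + 247.168.128.0/20 (H5) depth=20
  + 206.143.236.80/28 (H1) depth=28
  + 206.143.236.0/24 (H5) depth=24
  + 247.168.142.192/26 (H1) depth=26
  lookup 206.143.236.83: bits 1100111010001111111011000101 walk d0:-→d1:-→d2:-→d3:-→d4:-→d5:-→d6:-→d7:-→d8:-→d9:-→d10:-→d11:-→d12:-→d13:-→d14:-→d15:-→d16:-→d17:-→d18:-→d19:-→d20:-→d21:-→d22:-→d23:-→d24:H5→d25:-→d26:-→d27:-→d28:H1 -> H1
  lookup 206.143.236.87: bits 1100111010001111111011000101 walk d0:-→d1:-→d2:-→d3:-→d4:-→d5:-→d6:-→d7:-→d8:-→d9:-→d10:-→d11:-→d12:-→d13:-→d14:-→d15:-→d16:-→d17:-→d18:-→d19:-→d20:-→d21:-→d22:-→d23:-→d24:H5→d25:-→d26:-→d27:-→d28:H1 -> H1
  + 206.143.236.0/24 (H4) depth=24
  lookup 77.2.159.40: bits ε walk d0:- -> no-route
  + 206.143.224.0/20 (H3) depth=20
  + 247.168.142.192/26 (H4) depth=26
  + 247.160.0.0/12 (H2) depth=12
  lookup 247.168.142.195: bits 11110111101010001000111011 walk d0:-→d1:-→d2:-→d3:-→d4:-→d5:-→d6:-→d7:-→d8:-→d9:-→d10:-→d11:-→d12:H2→d13:-→d14:-→d15:-→d16:-→d17:-→d18:-→d19:-→d20:H5→d21:-→d22:-→d23:-→d24:-→d25:-→d26:H4 -> H4
  lookup 247.160.6.110: bits 111101111010 walk d0:-→d1:-→d2:-→d3:-→d4:-→d5:-→d6:-→d7:-→d8:-→d9:-→d10:-→d11:-→d12:H2 -> H2
  - 247.168.128.0/20 clear@20
  lookup 206.143.224.5: bits 11001110100011111110 walk d0:-→d1:-→d2:-→d3:-→d4:-→d5:-→d6:-→d7:-→d8:-→d9:-→d10:-→d11:-→d12:-→d13:-→d14:-→d15:-→d16:-→d17:-→d18:-→d19:-→d20:H3 -> H3
  lookup 247.168.142.196: bits 11110111101010001000111011 walk d0:-→d1:-→d2:-→d3:-→d4:-→d5:-→d6:-→d7:-→d8:-→d9:-→d10:-→d11:-→d12:H2→d13:-→d14:-→d15:-→d16:-→d17:-→d18:-→d19:-→d20:-→d21:-→d22:-→d23:-→d24:-→d25:-→d26:H4 -> H4
  + 247.168.140.0/22 (H0) depth=22
  - 247.160.0.0/12 clear@12
  + 206.128.0.0/12 (H6) depth=12
  + 206.143.236.88/32 (H0) depth=32
  lookup 206.143.236.1: bits 1100111010001111111011000 walk d0:-→d1:-→d2:-→d3:-→d4:-→d5:-→d6:-→d7:-→d8:-→d9:-→d10:-→d11:-→d12:H6→d13:-→d14:-→d15:-→d16:-→d17:-→d18:-→d19:-→d20:H3→d21:-→d22:-→d23:-→d24:H4→d25:- -> H4
  lookup 38.220.228.163: bits ε walk d0:- -> no-route
  lookup 247.168.142.192: bits 11110111101010001000111011 walk d0:-→d1:-→d2:-→d3:-→d4:-→d5:-→d6:-→d7:-→d8:-→d9:-→d10:-→d11:-→d12:-→d13:-→d14:-→d15:-→d16:-→d17:-→d18:-→d19:-→d20:-→d21:-→d22:H0→d23:-→d24:-→d25:-→d26:H4 -> H4
  - 206.143.236.0/24 clear@24
  + 247.168.142.192/26 (H2) depth=26
  + 206.0.0.0/8 (H1) depth=8
  lookup 247.168.140.0: bits 1111011110101000100011 walk d0:-→d1:-→d2:-→d3:-→d4:-→d5:-→d6:-→d7:-→d8:-→d9:-→d10:-→d11:-→d12:-→d13:-→d14:-→d15:-→d16:-→d17:-→d18:-→d19:-→d20:-→d21:-→d22:H0 -> H0
  lookup 247.168.140.4: bits 1111011110101000100011 walk d0:-→d1:-→d2:-→d3:-→d4:-→d5:-→d6:-→d7:-→d8:-→d9:-→d10:-→d11:-→d12:-→d13:-→d14:-→d15:-→d16:-→d17:-→d18:-→d19:-→d20:-→d21:-→d22:H0 -> H0
  + 247.168.142.0/24 (H5) depth=24
  + 247.168.142.239/32 (H1) depth=32
  + 0.0.0.0/0 (H1) depth=0
  + 247.168.128.0/20 (H0) depth=20
  lookup 247.168.142.1: bits 111101111010100010001110 walk d0:H1→d1:-→d2:-→d3:-→d4:-→d5:-→d6:-→d7:-→d8:-→d9:-→d10:-→d11:-→d12:-→d13:-→d14:-→d15:-→d16:-→d17:-→d18:-→d19:-→d20:H0→d21:-→d22:H0→d23:-→d24:H5 -> H5
  lookup 247.168.142.0: bits 111101111010100010001110 walk d0:H1→d1:-→d2:-→d3:-→d4:-→d5:-→d6:-→d7:-→d8:-→d9:-→d10:-→d11:-→d12:-→d13:-→d14:-→d15:-→d16:-→d17:-→d18:-→d19:-→d20:H0→d21:-→d22:H0→d23:-→d24:H5 -> H5
  - 247.168.142.0/24 clear@24
  - 247.168.142.192/26 clear@26
  + 224.0.0.0/3 (H2) depth=3
  + 247.0.0.0/8 (H6) depth=8
  + 0.0.0.0/0 (H1) depth=0

== LOOKUPS ==
["H1","H1","no-route","H4","H2","H3","H4","H4","no-route","H4","H0","H0","H5","H5"]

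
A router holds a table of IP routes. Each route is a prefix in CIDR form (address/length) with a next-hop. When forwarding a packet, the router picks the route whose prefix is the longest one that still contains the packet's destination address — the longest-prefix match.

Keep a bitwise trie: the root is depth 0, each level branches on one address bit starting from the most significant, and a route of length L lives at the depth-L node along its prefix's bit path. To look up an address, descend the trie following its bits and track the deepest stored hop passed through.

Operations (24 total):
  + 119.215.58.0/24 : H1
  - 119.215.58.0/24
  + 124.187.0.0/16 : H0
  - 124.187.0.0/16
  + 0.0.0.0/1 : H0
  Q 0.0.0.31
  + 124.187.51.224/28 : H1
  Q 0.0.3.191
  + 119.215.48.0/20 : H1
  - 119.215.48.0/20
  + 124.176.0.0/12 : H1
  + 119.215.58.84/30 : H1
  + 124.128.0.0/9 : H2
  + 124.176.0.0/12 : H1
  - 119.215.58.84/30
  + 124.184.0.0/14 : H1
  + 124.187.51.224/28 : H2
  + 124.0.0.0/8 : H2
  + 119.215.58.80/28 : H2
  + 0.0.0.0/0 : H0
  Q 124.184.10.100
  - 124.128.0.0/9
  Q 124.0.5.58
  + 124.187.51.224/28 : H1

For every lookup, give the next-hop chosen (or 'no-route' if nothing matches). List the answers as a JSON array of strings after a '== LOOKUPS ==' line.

Trace:
  add 119.215.58.0/24 -> H1 at depth 24
  - 119.215.58.0/24 clear@24
  add 124.187.0.0/16 -> H0 at depth 16
  - 124.187.0.0/16 clear@16
  add 0.0.0.0/1 -> H0 at depth 1
  Q 0.0.0.31: descend 0 ; hops seen [H0] ; pick H0
  add 124.187.51.224/28 -> H1 at depth 28
  Q 0.0.3.191: descend 0 ; hops seen [H0] ; pick H0
  add 119.215.48.0/20 -> H1 at depth 20
  - 119.215.48.0/20 clear@20
  add 124.176.0.0/12 -> H1 at depth 12
  add 119.215.58.84/30 -> H1 at depth 30
  add 124.128.0.0/9 -> H2 at depth 9
  add 124.176.0.0/12 -> H1 at depth 12
  - 119.215.58.84/30 clear@30
  add 124.184.0.0/14 -> H1 at depth 14
  add 124.187.51.224/28 -> H2 at depth 28
  add 124.0.0.0/8 -> H2 at depth 8
  add 119.215.58.80/28 -> H2 at depth 28
  add 0.0.0.0/0 -> H0 at depth 0
  Q 124.184.10.100: descend 01111100101110 ; hops seen [H0,H0,H2,H2,H1,H1] ; pick H1
  - 124.128.0.0/9 clear@9
  Q 124.0.5.58: descend 01111100 ; hops seen [H0,H0,H2] ; pick H2
  add 124.187.51.224/28 -> H1 at depth 28

== LOOKUPS ==
["H0","H0","H1","H2"]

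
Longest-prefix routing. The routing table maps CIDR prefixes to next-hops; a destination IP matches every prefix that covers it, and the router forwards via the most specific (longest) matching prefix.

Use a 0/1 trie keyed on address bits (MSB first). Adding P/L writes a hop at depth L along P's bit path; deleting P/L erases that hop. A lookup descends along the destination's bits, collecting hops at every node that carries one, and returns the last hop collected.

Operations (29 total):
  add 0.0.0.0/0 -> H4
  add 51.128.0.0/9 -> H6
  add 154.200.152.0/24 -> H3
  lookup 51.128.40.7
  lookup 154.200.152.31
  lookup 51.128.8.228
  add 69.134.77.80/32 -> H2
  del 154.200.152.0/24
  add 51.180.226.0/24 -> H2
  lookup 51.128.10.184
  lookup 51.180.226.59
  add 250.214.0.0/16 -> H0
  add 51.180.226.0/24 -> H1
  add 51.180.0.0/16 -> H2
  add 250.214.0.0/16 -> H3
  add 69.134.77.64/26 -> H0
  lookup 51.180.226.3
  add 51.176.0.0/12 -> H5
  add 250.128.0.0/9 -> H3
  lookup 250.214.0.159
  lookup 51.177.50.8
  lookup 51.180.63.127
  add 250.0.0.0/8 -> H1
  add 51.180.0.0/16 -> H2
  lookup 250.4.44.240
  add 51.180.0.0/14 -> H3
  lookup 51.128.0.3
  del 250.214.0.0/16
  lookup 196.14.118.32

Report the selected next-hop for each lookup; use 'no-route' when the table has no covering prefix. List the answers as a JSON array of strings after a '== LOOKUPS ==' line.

Process each operation:
  add 0.0.0.0/0 -> H4 at depth 0
  add 51.128.0.0/9 -> H6 at depth 9
  add 154.200.152.0/24 -> H3 at depth 24
  lookup 51.128.40.7: bits 001100111 walk d0:H4→d1:-→d2:-→d3:-→d4:-→d5:-→d6:-→d7:-→d8:-→d9:H6 -> H6
  lookup 154.200.152.31: bits 100110101100100010011000 walk d0:H4→d1:-→d2:-→d3:-→d4:-→d5:-→d6:-→d7:-→d8:-→d9:-→d10:-→d11:-→d12:-→d13:-→d14:-→d15:-→d16:-→d17:-→d18:-→d19:-→d20:-→d21:-→d22:-→d23:-→d24:H3 -> H3
  lookup 51.128.8.228: bits 001100111 walk d0:H4→d1:-→d2:-→d3:-→d4:-→d5:-→d6:-→d7:-→d8:-→d9:H6 -> H6
  add 69.134.77.80/32 -> H2 at depth 32
  del 154.200.152.0/24 (clear depth 24)
  add 51.180.226.0/24 -> H2 at depth 24
  lookup 51.128.10.184: bits 0011001110 walk d0:H4→d1:-→d2:-→d3:-→d4:-→d5:-→d6:-→d7:-→d8:-→d9:H6→d10:- -> H6
  lookup 51.180.226.59: bits 001100111011010011100010 walk d0:H4→d1:-→d2:-→d3:-→d4:-→d5:-→d6:-→d7:-→d8:-→d9:H6→d10:-→d11:-→d12:-→d13:-→d14:-→d15:-→d16:-→d17:-→d18:-→d19:-→d20:-→d21:-→d22:-→d23:-→d24:H2 -> H2
  add 250.214.0.0/16 -> H0 at depth 16
  add 51.180.226.0/24 -> H1 at depth 24
  add 51.180.0.0/16 -> H2 at depth 16
  add 250.214.0.0/16 -> H3 at depth 16
  add 69.134.77.64/26 -> H0 at depth 26
  lookup 51.180.226.3: bits 001100111011010011100010 walk d0:H4→d1:-→d2:-→d3:-→d4:-→d5:-→d6:-→d7:-→d8:-→d9:H6→d10:-→d11:-→d12:-→d13:-→d14:-→d15:-→d16:H2→d17:-→d18:-→d19:-→d20:-→d21:-→d22:-→d23:-→d24:H1 -> H1
  add 51.176.0.0/12 -> H5 at depth 12
  add 250.128.0.0/9 -> H3 at depth 9
  lookup 250.214.0.159: bits 1111101011010110 walk d0:H4→d1:-→d2:-→d3:-→d4:-→d5:-→d6:-→d7:-→d8:-→d9:H3→d10:-→d11:-→d12:-→d13:-→d14:-→d15:-→d16:H3 -> H3
  lookup 51.177.50.8: bits 0011001110110 walk d0:H4→d1:-→d2:-→d3:-→d4:-→d5:-→d6:-→d7:-→d8:-→d9:H6→d10:-→d11:-→d12:H5→d13:- -> H5
  lookup 51.180.63.127: bits 0011001110110100 walk d0:H4→d1:-→d2:-→d3:-→d4:-→d5:-→d6:-→d7:-→d8:-→d9:H6→d10:-→d11:-→d12:H5→d13:-→d14:-→d15:-→d16:H2 -> H2
  add 250.0.0.0/8 -> H1 at depth 8
  add 51.180.0.0/16 -> H2 at depth 16
  lookup 250.4.44.240: bits 11111010 walk d0:H4→d1:-→d2:-→d3:-→d4:-→d5:-→d6:-→d7:-→d8:H1 -> H1
  add 51.180.0.0/14 -> H3 at depth 14
  lookup 51.128.0.3: bits 0011001110 walk d0:H4→d1:-→d2:-→d3:-→d4:-→d5:-→d6:-→d7:-→d8:-→d9:H6→d10:- -> H6
  del 250.214.0.0/16 (clear depth 16)
  lookup 196.14.118.32: bits 11 walk d0:H4→d1:-→d2:- -> H4

== LOOKUPS ==
["H6","H3","H6","H6","H2","H1","H3","H5","H2","H1","H6","H4"]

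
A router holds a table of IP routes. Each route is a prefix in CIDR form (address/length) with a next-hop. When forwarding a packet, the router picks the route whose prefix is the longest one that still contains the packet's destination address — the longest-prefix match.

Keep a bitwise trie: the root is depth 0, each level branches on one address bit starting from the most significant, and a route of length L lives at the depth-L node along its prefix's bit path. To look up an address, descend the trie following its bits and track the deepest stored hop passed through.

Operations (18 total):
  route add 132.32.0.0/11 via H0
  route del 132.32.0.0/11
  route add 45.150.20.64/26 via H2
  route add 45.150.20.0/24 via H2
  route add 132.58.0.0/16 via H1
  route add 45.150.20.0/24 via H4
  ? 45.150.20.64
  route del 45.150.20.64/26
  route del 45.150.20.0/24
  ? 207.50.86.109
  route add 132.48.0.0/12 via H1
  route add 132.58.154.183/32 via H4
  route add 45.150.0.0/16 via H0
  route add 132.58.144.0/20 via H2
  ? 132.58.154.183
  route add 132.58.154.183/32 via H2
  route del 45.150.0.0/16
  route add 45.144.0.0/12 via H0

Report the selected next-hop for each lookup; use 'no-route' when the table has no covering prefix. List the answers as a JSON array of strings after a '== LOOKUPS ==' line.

Trace:
  + 132.32.0.0/11 (H0) depth=11
  del 132.32.0.0/11 (clear depth 11)
  + 45.150.20.64/26 (H2) depth=26
  + 45.150.20.0/24 (H2) depth=24
  + 132.58.0.0/16 (H1) depth=16
  + 45.150.20.0/24 (H4) depth=24
  ? 45.150.20.64  path d0:-→d1:-→d2:-→d3:-→d4:-→d5:-→d6:-→d7:-→d8:-→d9:-→d10:-→d11:-→d12:-→d13:-→d14:-→d15:-→d16:-→d17:-→d18:-→d19:-→d20:-→d21:-→d22:-→d23:-→d24:H4→d25:-→d26:H2  best=H2
  del 45.150.20.64/26 (clear depth 26)
  del 45.150.20.0/24 (clear depth 24)
  ? 207.50.86.109  path d0:-→d1:-  best=no-route
  + 132.48.0.0/12 (H1) depth=12
  + 132.58.154.183/32 (H4) depth=32
  + 45.150.0.0/16 (H0) depth=16
  + 132.58.144.0/20 (H2) depth=20
  ? 132.58.154.183  path d0:-→d1:-→d2:-→d3:-→d4:-→d5:-→d6:-→d7:-→d8:-→d9:-→d10:-→d11:-→d12:H1→d13:-→d14:-→d15:-→d16:H1→d17:-→d18:-→d19:-→d20:H2→d21:-→d22:-→d23:-→d24:-→d25:-→d26:-→d27:-→d28:-→d29:-→d30:-→d31:-→d32:H4  best=H4
  + 132.58.154.183/32 (H2) depth=32
  del 45.150.0.0/16 (clear depth 16)
  + 45.144.0.0/12 (H0) depth=12

== LOOKUPS ==
["H2","no-route","H4"]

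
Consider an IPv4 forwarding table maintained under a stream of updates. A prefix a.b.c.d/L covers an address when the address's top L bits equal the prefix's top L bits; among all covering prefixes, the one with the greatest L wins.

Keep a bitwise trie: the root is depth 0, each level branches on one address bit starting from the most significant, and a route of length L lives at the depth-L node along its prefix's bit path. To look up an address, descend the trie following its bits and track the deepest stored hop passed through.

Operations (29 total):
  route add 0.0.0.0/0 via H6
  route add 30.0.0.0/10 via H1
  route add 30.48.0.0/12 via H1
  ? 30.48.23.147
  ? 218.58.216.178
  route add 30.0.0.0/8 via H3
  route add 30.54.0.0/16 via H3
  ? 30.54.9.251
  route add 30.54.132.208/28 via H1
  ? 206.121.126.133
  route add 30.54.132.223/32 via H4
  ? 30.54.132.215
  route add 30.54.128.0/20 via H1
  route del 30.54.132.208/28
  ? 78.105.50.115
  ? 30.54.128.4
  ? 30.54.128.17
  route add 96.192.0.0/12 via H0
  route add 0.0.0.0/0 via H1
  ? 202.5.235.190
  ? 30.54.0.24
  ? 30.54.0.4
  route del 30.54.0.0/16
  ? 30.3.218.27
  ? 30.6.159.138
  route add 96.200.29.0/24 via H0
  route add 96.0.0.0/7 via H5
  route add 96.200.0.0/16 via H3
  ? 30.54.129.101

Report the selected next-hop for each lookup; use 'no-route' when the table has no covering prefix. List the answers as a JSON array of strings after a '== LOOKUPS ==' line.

Process each operation:
  add 0.0.0.0/0 -> H6 at depth 0
  add 30.0.0.0/10 -> H1 at depth 10
  add 30.48.0.0/12 -> H1 at depth 12
  Q 30.48.23.147: descend 000111100011 ; hops seen [H6,H1,H1] ; pick H1
  Q 218.58.216.178: descend ε ; hops seen [H6] ; pick H6
  add 30.0.0.0/8 -> H3 at depth 8
  add 30.54.0.0/16 -> H3 at depth 16
  Q 30.54.9.251: descend 0001111000110110 ; hops seen [H6,H3,H1,H1,H3] ; pick H3
  add 30.54.132.208/28 -> H1 at depth 28
  Q 206.121.126.133: descend ε ; hops seen [H6] ; pick H6
  add 30.54.132.223/32 -> H4 at depth 32
  Q 30.54.132.215: descend 0001111000110110100001001101 ; hops seen [H6,H3,H1,H1,H3,H1] ; pick H1
  add 30.54.128.0/20 -> H1 at depth 20
  del 30.54.132.208/28 (clear depth 28)
  Q 78.105.50.115: descend 0 ; hops seen [H6] ; pick H6
  Q 30.54.128.4: descend 000111100011011010000 ; hops seen [H6,H3,H1,H1,H3,H1] ; pick H1
  Q 30.54.128.17: descend 000111100011011010000 ; hops seen [H6,H3,H1,H1,H3,H1] ; pick H1
  add 96.192.0.0/12 -> H0 at depth 12
  add 0.0.0.0/0 -> H1 at depth 0
  Q 202.5.235.190: descend ε ; hops seen [H1] ; pick H1
  Q 30.54.0.24: descend 0001111000110110 ; hops seen [H1,H3,H1,H1,H3] ; pick H3
  Q 30.54.0.4: descend 0001111000110110 ; hops seen [H1,H3,H1,H1,H3] ; pick H3
  del 30.54.0.0/16 (clear depth 16)
  Q 30.3.218.27: descend 0001111000 ; hops seen [H1,H3,H1] ; pick H1
  Q 30.6.159.138: descend 0001111000 ; hops seen [H1,H3,H1] ; pick H1
  add 96.200.29.0/24 -> H0 at depth 24
  add 96.0.0.0/7 -> H5 at depth 7
  add 96.200.0.0/16 -> H3 at depth 16
  Q 30.54.129.101: descend 000111100011011010000 ; hops seen [H1,H3,H1,H1,H1] ; pick H1

== LOOKUPS ==
["H1","H6","H3","H6","H1","H6","H1","H1","H1","H3","H3","H1","H1","H1"]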